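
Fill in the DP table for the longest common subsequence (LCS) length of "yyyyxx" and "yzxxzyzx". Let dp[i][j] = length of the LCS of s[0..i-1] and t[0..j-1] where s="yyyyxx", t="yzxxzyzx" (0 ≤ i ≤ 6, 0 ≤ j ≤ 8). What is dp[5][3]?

2

   ''  y  z  x  x  z  y  z  x
''  0  0  0  0  0  0  0  0  0
 y  0  1  1  1  1  1  1  1  1
 y  0  1  1  1  1  1  2  2  2
 y  0  1  1  1  1  1  2  2  2
 y  0  1  1  1  1  1  2  2  2
 x  0  1  1  2  2  2  2  2  3
 x  0  1  1  2  3  3  3  3  3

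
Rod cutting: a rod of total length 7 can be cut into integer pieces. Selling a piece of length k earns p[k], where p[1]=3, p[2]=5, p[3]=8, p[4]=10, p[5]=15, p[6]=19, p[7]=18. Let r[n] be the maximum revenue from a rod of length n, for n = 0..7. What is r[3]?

   n    0    1    2    3    4    5    6    7
r[n]    0    3    6    9   12   15   19   22

9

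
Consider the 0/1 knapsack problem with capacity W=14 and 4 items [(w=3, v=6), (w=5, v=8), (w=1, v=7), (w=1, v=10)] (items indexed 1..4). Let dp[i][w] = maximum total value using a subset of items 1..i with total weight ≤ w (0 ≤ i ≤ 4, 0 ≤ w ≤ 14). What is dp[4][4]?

17

i\w   0   1   2   3   4   5   6   7   8   9  10  11  12  13  14
  0   0   0   0   0   0   0   0   0   0   0   0   0   0   0   0
  1   0   0   0   6   6   6   6   6   6   6   6   6   6   6   6
  2   0   0   0   6   6   8   8   8  14  14  14  14  14  14  14
  3   0   7   7   7  13  13  15  15  15  21  21  21  21  21  21
  4   0  10  17  17  17  23  23  25  25  25  31  31  31  31  31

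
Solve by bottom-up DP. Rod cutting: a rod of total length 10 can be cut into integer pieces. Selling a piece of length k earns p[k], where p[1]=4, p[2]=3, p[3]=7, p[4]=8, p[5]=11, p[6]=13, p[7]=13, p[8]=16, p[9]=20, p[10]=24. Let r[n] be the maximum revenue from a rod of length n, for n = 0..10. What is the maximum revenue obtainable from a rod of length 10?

   n    0    1    2    3    4    5    6    7    8    9   10
r[n]    0    4    8   12   16   20   24   28   32   36   40

40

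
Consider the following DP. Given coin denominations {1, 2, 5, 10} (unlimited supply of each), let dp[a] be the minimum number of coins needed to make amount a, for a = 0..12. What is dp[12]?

2

 a  0  1  2  3  4  5  6  7  8  9 10 11 12
dp  0  1  1  2  2  1  2  2  3  3  1  2  2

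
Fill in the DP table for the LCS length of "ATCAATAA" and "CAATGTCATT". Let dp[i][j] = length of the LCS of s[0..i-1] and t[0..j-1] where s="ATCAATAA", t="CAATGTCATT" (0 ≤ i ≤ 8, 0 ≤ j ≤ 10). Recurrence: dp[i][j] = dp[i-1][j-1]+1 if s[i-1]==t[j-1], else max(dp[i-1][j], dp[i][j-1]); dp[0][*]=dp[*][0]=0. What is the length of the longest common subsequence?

5

   ''  C  A  A  T  G  T  C  A  T  T
''  0  0  0  0  0  0  0  0  0  0  0
 A  0  0  1  1  1  1  1  1  1  1  1
 T  0  0  1  1  2  2  2  2  2  2  2
 C  0  1  1  1  2  2  2  3  3  3  3
 A  0  1  2  2  2  2  2  3  4  4  4
 A  0  1  2  3  3  3  3  3  4  4  4
 T  0  1  2  3  4  4  4  4  4  5  5
 A  0  1  2  3  4  4  4  4  5  5  5
 A  0  1  2  3  4  4  4  4  5  5  5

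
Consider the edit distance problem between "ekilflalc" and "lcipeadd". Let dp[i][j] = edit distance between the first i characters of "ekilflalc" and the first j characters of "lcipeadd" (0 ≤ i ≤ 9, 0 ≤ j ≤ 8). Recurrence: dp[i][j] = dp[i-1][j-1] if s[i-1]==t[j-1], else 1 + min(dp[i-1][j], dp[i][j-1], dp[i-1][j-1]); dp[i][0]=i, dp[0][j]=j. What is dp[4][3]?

   ''  l  c  i  p  e  a  d  d
''  0  1  2  3  4  5  6  7  8
 e  1  1  2  3  4  4  5  6  7
 k  2  2  2  3  4  5  5  6  7
 i  3  3  3  2  3  4  5  6  7
 l  4  3  4  3  3  4  5  6  7
 f  5  4  4  4  4  4  5  6  7
 l  6  5  5  5  5  5  5  6  7
 a  7  6  6  6  6  6  5  6  7
 l  8  7  7  7  7  7  6  6  7
 c  9  8  7  8  8  8  7  7  7

3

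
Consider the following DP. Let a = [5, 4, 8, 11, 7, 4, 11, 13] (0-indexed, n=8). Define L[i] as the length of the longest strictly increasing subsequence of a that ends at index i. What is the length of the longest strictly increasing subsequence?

   i    0    1    2    3    4    5    6    7
a[i]    5    4    8   11    7    4   11   13
L[i]    1    1    2    3    2    1    3    4

4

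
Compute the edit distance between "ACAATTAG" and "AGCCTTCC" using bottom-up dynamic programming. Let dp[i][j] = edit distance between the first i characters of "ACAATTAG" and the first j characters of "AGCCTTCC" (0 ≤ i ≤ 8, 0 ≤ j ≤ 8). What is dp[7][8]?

   ''  A  G  C  C  T  T  C  C
''  0  1  2  3  4  5  6  7  8
 A  1  0  1  2  3  4  5  6  7
 C  2  1  1  1  2  3  4  5  6
 A  3  2  2  2  2  3  4  5  6
 A  4  3  3  3  3  3  4  5  6
 T  5  4  4  4  4  3  3  4  5
 T  6  5  5  5  5  4  3  4  5
 A  7  6  6  6  6  5  4  4  5
 G  8  7  6  7  7  6  5  5  5

5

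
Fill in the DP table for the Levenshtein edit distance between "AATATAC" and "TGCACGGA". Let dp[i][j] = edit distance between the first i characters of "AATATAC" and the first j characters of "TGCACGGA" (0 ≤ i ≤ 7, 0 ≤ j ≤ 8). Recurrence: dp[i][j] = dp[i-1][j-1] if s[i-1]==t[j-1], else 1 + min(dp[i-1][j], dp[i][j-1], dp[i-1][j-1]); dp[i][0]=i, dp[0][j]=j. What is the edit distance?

7

   ''  T  G  C  A  C  G  G  A
''  0  1  2  3  4  5  6  7  8
 A  1  1  2  3  3  4  5  6  7
 A  2  2  2  3  3  4  5  6  6
 T  3  2  3  3  4  4  5  6  7
 A  4  3  3  4  3  4  5  6  6
 T  5  4  4  4  4  4  5  6  7
 A  6  5  5  5  4  5  5  6  6
 C  7  6  6  5  5  4  5  6  7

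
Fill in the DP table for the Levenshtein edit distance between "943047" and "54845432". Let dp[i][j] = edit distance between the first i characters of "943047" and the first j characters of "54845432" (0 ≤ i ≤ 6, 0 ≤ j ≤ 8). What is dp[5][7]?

5

   ''  5  4  8  4  5  4  3  2
''  0  1  2  3  4  5  6  7  8
 9  1  1  2  3  4  5  6  7  8
 4  2  2  1  2  3  4  5  6  7
 3  3  3  2  2  3  4  5  5  6
 0  4  4  3  3  3  4  5  6  6
 4  5  5  4  4  3  4  4  5  6
 7  6  6  5  5  4  4  5  5  6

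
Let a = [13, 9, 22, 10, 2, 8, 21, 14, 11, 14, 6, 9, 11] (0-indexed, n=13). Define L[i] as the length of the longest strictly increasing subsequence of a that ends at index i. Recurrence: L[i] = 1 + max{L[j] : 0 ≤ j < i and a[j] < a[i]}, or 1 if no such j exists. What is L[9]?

   i    0    1    2    3    4    5    6    7    8    9   10   11   12
a[i]   13    9   22   10    2    8   21   14   11   14    6    9   11
L[i]    1    1    2    2    1    2    3    3    3    4    2    3    4

4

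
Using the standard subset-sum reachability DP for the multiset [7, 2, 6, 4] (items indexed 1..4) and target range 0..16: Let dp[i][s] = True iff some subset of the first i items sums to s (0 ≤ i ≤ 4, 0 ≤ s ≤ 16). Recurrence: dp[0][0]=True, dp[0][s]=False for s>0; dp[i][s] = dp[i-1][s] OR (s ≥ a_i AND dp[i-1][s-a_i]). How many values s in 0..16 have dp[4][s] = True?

i\s   0   1   2   3   4   5   6   7   8   9  10  11  12  13  14  15  16
  0   T   F   F   F   F   F   F   F   F   F   F   F   F   F   F   F   F
  1   T   F   F   F   F   F   F   T   F   F   F   F   F   F   F   F   F
  2   T   F   T   F   F   F   F   T   F   T   F   F   F   F   F   F   F
  3   T   F   T   F   F   F   T   T   T   T   F   F   F   T   F   T   F
  4   T   F   T   F   T   F   T   T   T   T   T   T   T   T   F   T   F

12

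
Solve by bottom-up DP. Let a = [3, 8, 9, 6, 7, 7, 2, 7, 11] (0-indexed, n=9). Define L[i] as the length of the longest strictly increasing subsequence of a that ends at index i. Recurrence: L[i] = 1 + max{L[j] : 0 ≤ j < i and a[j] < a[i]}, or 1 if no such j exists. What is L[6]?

1

   i    0    1    2    3    4    5    6    7    8
a[i]    3    8    9    6    7    7    2    7   11
L[i]    1    2    3    2    3    3    1    3    4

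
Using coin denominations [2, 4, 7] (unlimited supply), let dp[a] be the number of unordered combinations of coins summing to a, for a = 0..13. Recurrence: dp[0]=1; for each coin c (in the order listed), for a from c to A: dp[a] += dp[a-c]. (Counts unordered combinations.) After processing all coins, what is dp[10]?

3

after  coin     0     1     2     3     4     5     6     7     8     9    10    11    12    13
          2     1     0     1     0     1     0     1     0     1     0     1     0     1     0
          4     1     0     1     0     2     0     2     0     3     0     3     0     4     0
          7     1     0     1     0     2     0     2     1     3     1     3     2     4     2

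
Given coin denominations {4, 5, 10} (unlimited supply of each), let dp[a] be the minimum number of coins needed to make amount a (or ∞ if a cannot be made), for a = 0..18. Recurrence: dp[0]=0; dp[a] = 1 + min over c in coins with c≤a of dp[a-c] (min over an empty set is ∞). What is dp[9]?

 a  0  1  2  3  4  5  6  7  8  9 10 11 12 13 14 15 16 17 18
dp  0  -  -  -  1  1  -  -  2  2  1  -  3  3  2  2  4  4  3
(- denotes ∞ / unreachable)

2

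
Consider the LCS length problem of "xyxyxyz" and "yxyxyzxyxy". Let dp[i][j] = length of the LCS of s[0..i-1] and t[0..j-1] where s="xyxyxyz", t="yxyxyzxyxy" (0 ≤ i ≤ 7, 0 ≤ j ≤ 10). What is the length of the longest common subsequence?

6

   ''  y  x  y  x  y  z  x  y  x  y
''  0  0  0  0  0  0  0  0  0  0  0
 x  0  0  1  1  1  1  1  1  1  1  1
 y  0  1  1  2  2  2  2  2  2  2  2
 x  0  1  2  2  3  3  3  3  3  3  3
 y  0  1  2  3  3  4  4  4  4  4  4
 x  0  1  2  3  4  4  4  5  5  5  5
 y  0  1  2  3  4  5  5  5  6  6  6
 z  0  1  2  3  4  5  6  6  6  6  6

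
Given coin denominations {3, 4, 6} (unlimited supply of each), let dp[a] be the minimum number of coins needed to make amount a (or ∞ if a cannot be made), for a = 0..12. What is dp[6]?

1

 a  0  1  2  3  4  5  6  7  8  9 10 11 12
dp  0  -  -  1  1  -  1  2  2  2  2  3  2
(- denotes ∞ / unreachable)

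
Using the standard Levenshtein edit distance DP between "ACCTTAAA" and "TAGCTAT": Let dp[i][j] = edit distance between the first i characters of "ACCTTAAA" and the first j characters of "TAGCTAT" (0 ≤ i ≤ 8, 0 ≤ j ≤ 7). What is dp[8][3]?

   ''  T  A  G  C  T  A  T
''  0  1  2  3  4  5  6  7
 A  1  1  1  2  3  4  5  6
 C  2  2  2  2  2  3  4  5
 C  3  3  3  3  2  3  4  5
 T  4  3  4  4  3  2  3  4
 T  5  4  4  5  4  3  3  3
 A  6  5  4  5  5  4  3  4
 A  7  6  5  5  6  5  4  4
 A  8  7  6  6  6  6  5  5

6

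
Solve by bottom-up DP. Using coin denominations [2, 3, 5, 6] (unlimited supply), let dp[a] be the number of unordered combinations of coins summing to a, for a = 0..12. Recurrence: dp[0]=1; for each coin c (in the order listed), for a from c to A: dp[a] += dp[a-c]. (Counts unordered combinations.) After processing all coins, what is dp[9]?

4

after  coin     0     1     2     3     4     5     6     7     8     9    10    11    12
          2     1     0     1     0     1     0     1     0     1     0     1     0     1
          3     1     0     1     1     1     1     2     1     2     2     2     2     3
          5     1     0     1     1     1     2     2     2     3     3     4     4     5
          6     1     0     1     1     1     2     3     2     4     4     5     6     8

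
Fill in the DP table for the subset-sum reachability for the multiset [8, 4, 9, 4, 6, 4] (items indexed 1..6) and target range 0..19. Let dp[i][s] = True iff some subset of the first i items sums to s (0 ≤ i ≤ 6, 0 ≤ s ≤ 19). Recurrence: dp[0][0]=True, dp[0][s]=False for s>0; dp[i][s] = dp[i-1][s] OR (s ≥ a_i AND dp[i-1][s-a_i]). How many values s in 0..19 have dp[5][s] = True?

i\s   0   1   2   3   4   5   6   7   8   9  10  11  12  13  14  15  16  17  18  19
  0   T   F   F   F   F   F   F   F   F   F   F   F   F   F   F   F   F   F   F   F
  1   T   F   F   F   F   F   F   F   T   F   F   F   F   F   F   F   F   F   F   F
  2   T   F   F   F   T   F   F   F   T   F   F   F   T   F   F   F   F   F   F   F
  3   T   F   F   F   T   F   F   F   T   T   F   F   T   T   F   F   F   T   F   F
  4   T   F   F   F   T   F   F   F   T   T   F   F   T   T   F   F   T   T   F   F
  5   T   F   F   F   T   F   T   F   T   T   T   F   T   T   T   T   T   T   T   T
  6   T   F   F   F   T   F   T   F   T   T   T   F   T   T   T   T   T   T   T   T

14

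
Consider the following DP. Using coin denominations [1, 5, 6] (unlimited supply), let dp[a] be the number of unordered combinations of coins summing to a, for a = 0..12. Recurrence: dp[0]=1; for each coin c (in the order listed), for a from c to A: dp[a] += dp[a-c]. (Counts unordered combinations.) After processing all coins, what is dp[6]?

3

after  coin     0     1     2     3     4     5     6     7     8     9    10    11    12
          1     1     1     1     1     1     1     1     1     1     1     1     1     1
          5     1     1     1     1     1     2     2     2     2     2     3     3     3
          6     1     1     1     1     1     2     3     3     3     3     4     5     6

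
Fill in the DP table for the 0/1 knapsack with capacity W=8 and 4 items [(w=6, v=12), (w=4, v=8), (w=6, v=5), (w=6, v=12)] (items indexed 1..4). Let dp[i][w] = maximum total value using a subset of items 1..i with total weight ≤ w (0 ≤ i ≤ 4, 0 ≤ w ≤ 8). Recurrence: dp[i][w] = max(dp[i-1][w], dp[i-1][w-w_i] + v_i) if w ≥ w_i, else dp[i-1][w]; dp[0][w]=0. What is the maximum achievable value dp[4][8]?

i\w   0   1   2   3   4   5   6   7   8
  0   0   0   0   0   0   0   0   0   0
  1   0   0   0   0   0   0  12  12  12
  2   0   0   0   0   8   8  12  12  12
  3   0   0   0   0   8   8  12  12  12
  4   0   0   0   0   8   8  12  12  12

12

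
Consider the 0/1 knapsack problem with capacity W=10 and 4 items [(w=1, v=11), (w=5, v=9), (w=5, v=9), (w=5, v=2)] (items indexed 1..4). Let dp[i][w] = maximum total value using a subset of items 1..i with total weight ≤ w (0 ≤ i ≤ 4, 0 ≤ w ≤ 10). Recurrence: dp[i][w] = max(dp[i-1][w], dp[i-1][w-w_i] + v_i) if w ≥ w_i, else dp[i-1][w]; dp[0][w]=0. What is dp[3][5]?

11

i\w   0   1   2   3   4   5   6   7   8   9  10
  0   0   0   0   0   0   0   0   0   0   0   0
  1   0  11  11  11  11  11  11  11  11  11  11
  2   0  11  11  11  11  11  20  20  20  20  20
  3   0  11  11  11  11  11  20  20  20  20  20
  4   0  11  11  11  11  11  20  20  20  20  20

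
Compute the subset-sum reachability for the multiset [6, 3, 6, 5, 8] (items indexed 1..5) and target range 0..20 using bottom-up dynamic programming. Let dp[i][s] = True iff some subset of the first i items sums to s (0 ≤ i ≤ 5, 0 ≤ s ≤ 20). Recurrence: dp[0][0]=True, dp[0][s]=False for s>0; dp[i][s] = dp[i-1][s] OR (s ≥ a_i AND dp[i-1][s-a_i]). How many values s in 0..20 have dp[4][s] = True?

i\s   0   1   2   3   4   5   6   7   8   9  10  11  12  13  14  15  16  17  18  19  20
  0   T   F   F   F   F   F   F   F   F   F   F   F   F   F   F   F   F   F   F   F   F
  1   T   F   F   F   F   F   T   F   F   F   F   F   F   F   F   F   F   F   F   F   F
  2   T   F   F   T   F   F   T   F   F   T   F   F   F   F   F   F   F   F   F   F   F
  3   T   F   F   T   F   F   T   F   F   T   F   F   T   F   F   T   F   F   F   F   F
  4   T   F   F   T   F   T   T   F   T   T   F   T   T   F   T   T   F   T   F   F   T
  5   T   F   F   T   F   T   T   F   T   T   F   T   T   T   T   T   T   T   F   T   T

12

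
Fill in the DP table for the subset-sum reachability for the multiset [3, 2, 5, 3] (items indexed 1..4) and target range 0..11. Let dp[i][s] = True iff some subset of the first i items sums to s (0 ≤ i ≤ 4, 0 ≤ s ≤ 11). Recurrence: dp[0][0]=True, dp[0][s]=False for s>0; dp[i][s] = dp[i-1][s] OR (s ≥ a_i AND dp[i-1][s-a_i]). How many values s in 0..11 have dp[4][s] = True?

9

i\s   0   1   2   3   4   5   6   7   8   9  10  11
  0   T   F   F   F   F   F   F   F   F   F   F   F
  1   T   F   F   T   F   F   F   F   F   F   F   F
  2   T   F   T   T   F   T   F   F   F   F   F   F
  3   T   F   T   T   F   T   F   T   T   F   T   F
  4   T   F   T   T   F   T   T   T   T   F   T   T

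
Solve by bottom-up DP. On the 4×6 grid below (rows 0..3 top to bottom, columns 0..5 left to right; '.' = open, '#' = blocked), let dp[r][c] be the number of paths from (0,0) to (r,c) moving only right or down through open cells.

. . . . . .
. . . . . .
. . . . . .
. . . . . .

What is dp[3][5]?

r\c   0   1   2   3   4   5
  0   1   1   1   1   1   1
  1   1   2   3   4   5   6
  2   1   3   6  10  15  21
  3   1   4  10  20  35  56

56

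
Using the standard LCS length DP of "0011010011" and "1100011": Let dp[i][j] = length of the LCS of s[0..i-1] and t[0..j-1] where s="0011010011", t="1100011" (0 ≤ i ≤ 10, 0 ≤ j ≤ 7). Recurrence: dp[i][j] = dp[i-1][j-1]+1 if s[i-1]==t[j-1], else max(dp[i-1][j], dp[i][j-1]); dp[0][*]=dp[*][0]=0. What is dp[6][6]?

4

   ''  1  1  0  0  0  1  1
''  0  0  0  0  0  0  0  0
 0  0  0  0  1  1  1  1  1
 0  0  0  0  1  2  2  2  2
 1  0  1  1  1  2  2  3  3
 1  0  1  2  2  2  2  3  4
 0  0  1  2  3  3  3  3  4
 1  0  1  2  3  3  3  4  4
 0  0  1  2  3  4  4  4  4
 0  0  1  2  3  4  5  5  5
 1  0  1  2  3  4  5  6  6
 1  0  1  2  3  4  5  6  7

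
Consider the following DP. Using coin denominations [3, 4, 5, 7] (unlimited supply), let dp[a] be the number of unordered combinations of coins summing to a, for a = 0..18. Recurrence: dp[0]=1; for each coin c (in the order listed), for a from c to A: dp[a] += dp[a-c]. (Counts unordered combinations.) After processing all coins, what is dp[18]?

8

after  coin     0     1     2     3     4     5     6     7     8     9    10    11    12    13    14    15    16    17    18
          3     1     0     0     1     0     0     1     0     0     1     0     0     1     0     0     1     0     0     1
          4     1     0     0     1     1     0     1     1     1     1     1     1     2     1     1     2     2     1     2
          5     1     0     0     1     1     1     1     1     2     2     2     2     3     3     3     4     4     4     5
          7     1     0     0     1     1     1     1     2     2     2     3     3     4     4     5     6     6     7     8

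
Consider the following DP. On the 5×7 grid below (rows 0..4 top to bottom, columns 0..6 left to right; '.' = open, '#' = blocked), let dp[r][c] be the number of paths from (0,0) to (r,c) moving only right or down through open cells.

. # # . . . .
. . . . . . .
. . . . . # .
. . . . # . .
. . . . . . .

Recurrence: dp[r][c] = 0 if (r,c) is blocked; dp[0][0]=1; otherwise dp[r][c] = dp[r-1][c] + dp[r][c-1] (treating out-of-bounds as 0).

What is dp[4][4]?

r\c   0   1   2   3   4   5   6
  0   1   0   0   0   0   0   0
  1   1   1   1   1   1   1   1
  2   1   2   3   4   5   0   1
  3   1   3   6  10   0   0   1
  4   1   4  10  20  20  20  21

20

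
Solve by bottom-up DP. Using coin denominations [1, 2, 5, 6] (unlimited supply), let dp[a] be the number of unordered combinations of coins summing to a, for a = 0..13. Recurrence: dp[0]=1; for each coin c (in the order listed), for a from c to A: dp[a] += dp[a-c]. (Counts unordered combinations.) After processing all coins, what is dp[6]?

after  coin     0     1     2     3     4     5     6     7     8     9    10    11    12    13
          1     1     1     1     1     1     1     1     1     1     1     1     1     1     1
          2     1     1     2     2     3     3     4     4     5     5     6     6     7     7
          5     1     1     2     2     3     4     5     6     7     8    10    11    13    14
          6     1     1     2     2     3     4     6     7     9    10    13    15    19    21

6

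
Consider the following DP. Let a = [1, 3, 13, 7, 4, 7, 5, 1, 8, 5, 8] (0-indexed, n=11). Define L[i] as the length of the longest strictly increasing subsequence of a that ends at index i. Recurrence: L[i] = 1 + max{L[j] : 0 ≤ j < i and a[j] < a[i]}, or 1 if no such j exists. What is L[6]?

   i    0    1    2    3    4    5    6    7    8    9   10
a[i]    1    3   13    7    4    7    5    1    8    5    8
L[i]    1    2    3    3    3    4    4    1    5    4    5

4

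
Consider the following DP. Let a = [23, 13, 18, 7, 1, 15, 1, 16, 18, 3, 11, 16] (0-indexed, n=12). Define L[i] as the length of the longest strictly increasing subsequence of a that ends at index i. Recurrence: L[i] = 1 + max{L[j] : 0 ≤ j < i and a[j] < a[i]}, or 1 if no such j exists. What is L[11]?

4

   i    0    1    2    3    4    5    6    7    8    9   10   11
a[i]   23   13   18    7    1   15    1   16   18    3   11   16
L[i]    1    1    2    1    1    2    1    3    4    2    3    4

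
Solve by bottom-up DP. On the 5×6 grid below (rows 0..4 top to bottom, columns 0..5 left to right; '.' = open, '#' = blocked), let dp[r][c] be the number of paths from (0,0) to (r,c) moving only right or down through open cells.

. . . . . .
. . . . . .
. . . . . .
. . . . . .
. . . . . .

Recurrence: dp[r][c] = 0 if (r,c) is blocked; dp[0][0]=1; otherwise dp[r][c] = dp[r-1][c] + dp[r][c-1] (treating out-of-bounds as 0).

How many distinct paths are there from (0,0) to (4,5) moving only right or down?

r\c   0   1   2   3   4   5
  0   1   1   1   1   1   1
  1   1   2   3   4   5   6
  2   1   3   6  10  15  21
  3   1   4  10  20  35  56
  4   1   5  15  35  70 126

126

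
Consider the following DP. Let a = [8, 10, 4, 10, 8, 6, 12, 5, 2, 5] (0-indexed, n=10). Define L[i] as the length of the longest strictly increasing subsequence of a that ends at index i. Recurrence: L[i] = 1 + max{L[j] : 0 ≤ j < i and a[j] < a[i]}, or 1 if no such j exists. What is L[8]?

1

   i    0    1    2    3    4    5    6    7    8    9
a[i]    8   10    4   10    8    6   12    5    2    5
L[i]    1    2    1    2    2    2    3    2    1    2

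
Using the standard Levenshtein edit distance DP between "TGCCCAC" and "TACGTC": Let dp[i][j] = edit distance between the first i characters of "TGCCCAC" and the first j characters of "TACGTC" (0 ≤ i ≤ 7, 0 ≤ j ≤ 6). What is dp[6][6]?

   ''  T  A  C  G  T  C
''  0  1  2  3  4  5  6
 T  1  0  1  2  3  4  5
 G  2  1  1  2  2  3  4
 C  3  2  2  1  2  3  3
 C  4  3  3  2  2  3  3
 C  5  4  4  3  3  3  3
 A  6  5  4  4  4  4  4
 C  7  6  5  4  5  5  4

4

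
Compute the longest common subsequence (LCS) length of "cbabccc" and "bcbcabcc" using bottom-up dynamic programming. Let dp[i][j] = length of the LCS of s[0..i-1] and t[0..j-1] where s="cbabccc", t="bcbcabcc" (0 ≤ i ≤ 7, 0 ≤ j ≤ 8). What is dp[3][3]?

2

   ''  b  c  b  c  a  b  c  c
''  0  0  0  0  0  0  0  0  0
 c  0  0  1  1  1  1  1  1  1
 b  0  1  1  2  2  2  2  2  2
 a  0  1  1  2  2  3  3  3  3
 b  0  1  1  2  2  3  4  4  4
 c  0  1  2  2  3  3  4  5  5
 c  0  1  2  2  3  3  4  5  6
 c  0  1  2  2  3  3  4  5  6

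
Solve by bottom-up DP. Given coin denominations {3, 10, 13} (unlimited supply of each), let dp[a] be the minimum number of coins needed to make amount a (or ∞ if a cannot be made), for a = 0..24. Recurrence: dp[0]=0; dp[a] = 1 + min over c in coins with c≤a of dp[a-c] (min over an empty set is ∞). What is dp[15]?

5

 a  0  1  2  3  4  5  6  7  8  9 10 11 12 13 14 15 16 17 18 19 20 21 22 23 24
dp  0  -  -  1  -  -  2  -  -  3  1  -  4  1  -  5  2  -  6  3  2  7  4  2  8
(- denotes ∞ / unreachable)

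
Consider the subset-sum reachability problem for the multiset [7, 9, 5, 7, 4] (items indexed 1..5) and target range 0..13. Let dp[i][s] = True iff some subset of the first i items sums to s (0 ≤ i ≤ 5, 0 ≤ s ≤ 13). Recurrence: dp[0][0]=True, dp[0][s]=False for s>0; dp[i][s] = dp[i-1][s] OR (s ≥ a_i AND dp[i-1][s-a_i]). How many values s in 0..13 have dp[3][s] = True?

i\s   0   1   2   3   4   5   6   7   8   9  10  11  12  13
  0   T   F   F   F   F   F   F   F   F   F   F   F   F   F
  1   T   F   F   F   F   F   F   T   F   F   F   F   F   F
  2   T   F   F   F   F   F   F   T   F   T   F   F   F   F
  3   T   F   F   F   F   T   F   T   F   T   F   F   T   F
  4   T   F   F   F   F   T   F   T   F   T   F   F   T   F
  5   T   F   F   F   T   T   F   T   F   T   F   T   T   T

5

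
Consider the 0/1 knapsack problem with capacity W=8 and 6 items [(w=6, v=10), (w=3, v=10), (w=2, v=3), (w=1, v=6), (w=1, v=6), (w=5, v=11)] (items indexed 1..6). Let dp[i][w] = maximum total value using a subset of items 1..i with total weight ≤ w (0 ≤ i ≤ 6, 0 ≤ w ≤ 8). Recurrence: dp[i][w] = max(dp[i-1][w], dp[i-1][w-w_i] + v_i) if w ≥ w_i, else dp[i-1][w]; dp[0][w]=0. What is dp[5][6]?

i\w   0   1   2   3   4   5   6   7   8
  0   0   0   0   0   0   0   0   0   0
  1   0   0   0   0   0   0  10  10  10
  2   0   0   0  10  10  10  10  10  10
  3   0   0   3  10  10  13  13  13  13
  4   0   6   6  10  16  16  19  19  19
  5   0   6  12  12  16  22  22  25  25
  6   0   6  12  12  16  22  22  25  25

22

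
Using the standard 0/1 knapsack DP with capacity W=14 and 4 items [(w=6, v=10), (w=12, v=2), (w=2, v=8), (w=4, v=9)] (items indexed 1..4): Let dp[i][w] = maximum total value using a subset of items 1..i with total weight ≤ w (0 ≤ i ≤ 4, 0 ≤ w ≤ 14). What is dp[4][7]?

17

i\w   0   1   2   3   4   5   6   7   8   9  10  11  12  13  14
  0   0   0   0   0   0   0   0   0   0   0   0   0   0   0   0
  1   0   0   0   0   0   0  10  10  10  10  10  10  10  10  10
  2   0   0   0   0   0   0  10  10  10  10  10  10  10  10  10
  3   0   0   8   8   8   8  10  10  18  18  18  18  18  18  18
  4   0   0   8   8   9   9  17  17  18  18  19  19  27  27  27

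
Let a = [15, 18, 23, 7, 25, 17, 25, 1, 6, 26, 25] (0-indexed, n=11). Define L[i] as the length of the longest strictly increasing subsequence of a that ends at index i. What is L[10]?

   i    0    1    2    3    4    5    6    7    8    9   10
a[i]   15   18   23    7   25   17   25    1    6   26   25
L[i]    1    2    3    1    4    2    4    1    2    5    4

4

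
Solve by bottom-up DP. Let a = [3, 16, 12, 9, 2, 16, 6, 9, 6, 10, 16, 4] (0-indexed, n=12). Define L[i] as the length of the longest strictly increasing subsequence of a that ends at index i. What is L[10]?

   i    0    1    2    3    4    5    6    7    8    9   10   11
a[i]    3   16   12    9    2   16    6    9    6   10   16    4
L[i]    1    2    2    2    1    3    2    3    2    4    5    2

5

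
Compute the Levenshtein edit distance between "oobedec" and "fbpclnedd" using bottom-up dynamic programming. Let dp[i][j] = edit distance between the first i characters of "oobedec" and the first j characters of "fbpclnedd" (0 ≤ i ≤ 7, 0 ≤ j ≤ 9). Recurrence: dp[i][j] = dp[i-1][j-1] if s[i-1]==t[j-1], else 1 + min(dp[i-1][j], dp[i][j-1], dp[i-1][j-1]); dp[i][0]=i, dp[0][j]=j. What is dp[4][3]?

   ''  f  b  p  c  l  n  e  d  d
''  0  1  2  3  4  5  6  7  8  9
 o  1  1  2  3  4  5  6  7  8  9
 o  2  2  2  3  4  5  6  7  8  9
 b  3  3  2  3  4  5  6  7  8  9
 e  4  4  3  3  4  5  6  6  7  8
 d  5  5  4  4  4  5  6  7  6  7
 e  6  6  5  5  5  5  6  6  7  7
 c  7  7  6  6  5  6  6  7  7  8

3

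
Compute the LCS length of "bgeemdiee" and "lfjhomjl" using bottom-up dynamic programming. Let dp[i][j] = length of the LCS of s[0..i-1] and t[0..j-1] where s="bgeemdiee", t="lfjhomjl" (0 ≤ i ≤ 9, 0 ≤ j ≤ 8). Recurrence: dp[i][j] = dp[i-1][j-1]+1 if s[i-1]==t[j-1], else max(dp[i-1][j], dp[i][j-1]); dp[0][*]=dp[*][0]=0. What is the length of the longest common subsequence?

   ''  l  f  j  h  o  m  j  l
''  0  0  0  0  0  0  0  0  0
 b  0  0  0  0  0  0  0  0  0
 g  0  0  0  0  0  0  0  0  0
 e  0  0  0  0  0  0  0  0  0
 e  0  0  0  0  0  0  0  0  0
 m  0  0  0  0  0  0  1  1  1
 d  0  0  0  0  0  0  1  1  1
 i  0  0  0  0  0  0  1  1  1
 e  0  0  0  0  0  0  1  1  1
 e  0  0  0  0  0  0  1  1  1

1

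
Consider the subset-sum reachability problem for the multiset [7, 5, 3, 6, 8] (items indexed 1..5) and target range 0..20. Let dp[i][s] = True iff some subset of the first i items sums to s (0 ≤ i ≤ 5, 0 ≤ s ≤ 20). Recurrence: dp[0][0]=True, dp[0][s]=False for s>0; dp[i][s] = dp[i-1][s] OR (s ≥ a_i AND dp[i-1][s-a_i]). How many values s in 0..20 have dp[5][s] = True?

i\s   0   1   2   3   4   5   6   7   8   9  10  11  12  13  14  15  16  17  18  19  20
  0   T   F   F   F   F   F   F   F   F   F   F   F   F   F   F   F   F   F   F   F   F
  1   T   F   F   F   F   F   F   T   F   F   F   F   F   F   F   F   F   F   F   F   F
  2   T   F   F   F   F   T   F   T   F   F   F   F   T   F   F   F   F   F   F   F   F
  3   T   F   F   T   F   T   F   T   T   F   T   F   T   F   F   T   F   F   F   F   F
  4   T   F   F   T   F   T   T   T   T   T   T   T   T   T   T   T   T   F   T   F   F
  5   T   F   F   T   F   T   T   T   T   T   T   T   T   T   T   T   T   T   T   T   T

18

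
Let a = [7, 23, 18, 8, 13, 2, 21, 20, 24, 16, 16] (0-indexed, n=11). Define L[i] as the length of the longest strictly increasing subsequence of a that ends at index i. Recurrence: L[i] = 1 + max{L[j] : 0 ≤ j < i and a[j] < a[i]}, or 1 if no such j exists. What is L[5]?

1

   i    0    1    2    3    4    5    6    7    8    9   10
a[i]    7   23   18    8   13    2   21   20   24   16   16
L[i]    1    2    2    2    3    1    4    4    5    4    4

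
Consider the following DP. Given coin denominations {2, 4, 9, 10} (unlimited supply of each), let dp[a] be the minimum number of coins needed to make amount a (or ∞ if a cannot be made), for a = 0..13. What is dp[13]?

 a  0  1  2  3  4  5  6  7  8  9 10 11 12 13
dp  0  -  1  -  1  -  2  -  2  1  1  2  2  2
(- denotes ∞ / unreachable)

2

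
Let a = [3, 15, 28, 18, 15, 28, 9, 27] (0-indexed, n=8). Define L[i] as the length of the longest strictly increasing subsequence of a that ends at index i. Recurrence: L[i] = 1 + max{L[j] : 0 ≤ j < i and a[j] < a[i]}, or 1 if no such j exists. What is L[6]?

2

   i    0    1    2    3    4    5    6    7
a[i]    3   15   28   18   15   28    9   27
L[i]    1    2    3    3    2    4    2    4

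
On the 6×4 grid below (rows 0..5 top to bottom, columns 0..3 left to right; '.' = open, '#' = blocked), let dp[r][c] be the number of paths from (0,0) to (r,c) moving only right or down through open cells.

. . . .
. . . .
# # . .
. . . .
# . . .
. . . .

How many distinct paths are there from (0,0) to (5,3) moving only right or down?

16

r\c   0   1   2   3
  0   1   1   1   1
  1   1   2   3   4
  2   0   0   3   7
  3   0   0   3  10
  4   0   0   3  13
  5   0   0   3  16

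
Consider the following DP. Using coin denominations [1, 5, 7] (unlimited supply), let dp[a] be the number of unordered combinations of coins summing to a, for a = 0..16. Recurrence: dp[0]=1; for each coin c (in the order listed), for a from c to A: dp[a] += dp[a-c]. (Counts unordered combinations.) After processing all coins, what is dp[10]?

4

after  coin     0     1     2     3     4     5     6     7     8     9    10    11    12    13    14    15    16
          1     1     1     1     1     1     1     1     1     1     1     1     1     1     1     1     1     1
          5     1     1     1     1     1     2     2     2     2     2     3     3     3     3     3     4     4
          7     1     1     1     1     1     2     2     3     3     3     4     4     5     5     6     7     7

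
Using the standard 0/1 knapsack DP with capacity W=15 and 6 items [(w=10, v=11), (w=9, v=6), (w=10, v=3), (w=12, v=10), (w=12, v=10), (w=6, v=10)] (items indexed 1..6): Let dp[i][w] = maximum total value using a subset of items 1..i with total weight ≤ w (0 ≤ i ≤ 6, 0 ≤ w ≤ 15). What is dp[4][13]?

11

i\w   0   1   2   3   4   5   6   7   8   9  10  11  12  13  14  15
  0   0   0   0   0   0   0   0   0   0   0   0   0   0   0   0   0
  1   0   0   0   0   0   0   0   0   0   0  11  11  11  11  11  11
  2   0   0   0   0   0   0   0   0   0   6  11  11  11  11  11  11
  3   0   0   0   0   0   0   0   0   0   6  11  11  11  11  11  11
  4   0   0   0   0   0   0   0   0   0   6  11  11  11  11  11  11
  5   0   0   0   0   0   0   0   0   0   6  11  11  11  11  11  11
  6   0   0   0   0   0   0  10  10  10  10  11  11  11  11  11  16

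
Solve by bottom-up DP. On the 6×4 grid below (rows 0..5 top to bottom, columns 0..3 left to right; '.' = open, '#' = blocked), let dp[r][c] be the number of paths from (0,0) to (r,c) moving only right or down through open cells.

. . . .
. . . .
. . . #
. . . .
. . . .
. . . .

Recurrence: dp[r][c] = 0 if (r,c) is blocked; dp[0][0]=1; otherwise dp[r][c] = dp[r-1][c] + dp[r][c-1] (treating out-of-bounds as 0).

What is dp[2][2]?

6

r\c   0   1   2   3
  0   1   1   1   1
  1   1   2   3   4
  2   1   3   6   0
  3   1   4  10  10
  4   1   5  15  25
  5   1   6  21  46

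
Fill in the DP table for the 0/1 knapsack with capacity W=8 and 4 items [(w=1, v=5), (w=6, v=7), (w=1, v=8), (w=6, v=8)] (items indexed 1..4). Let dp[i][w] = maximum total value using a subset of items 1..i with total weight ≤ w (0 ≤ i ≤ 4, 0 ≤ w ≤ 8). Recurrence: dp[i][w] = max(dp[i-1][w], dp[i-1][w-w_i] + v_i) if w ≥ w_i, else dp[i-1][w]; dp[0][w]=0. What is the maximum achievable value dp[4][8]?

21

i\w   0   1   2   3   4   5   6   7   8
  0   0   0   0   0   0   0   0   0   0
  1   0   5   5   5   5   5   5   5   5
  2   0   5   5   5   5   5   7  12  12
  3   0   8  13  13  13  13  13  15  20
  4   0   8  13  13  13  13  13  16  21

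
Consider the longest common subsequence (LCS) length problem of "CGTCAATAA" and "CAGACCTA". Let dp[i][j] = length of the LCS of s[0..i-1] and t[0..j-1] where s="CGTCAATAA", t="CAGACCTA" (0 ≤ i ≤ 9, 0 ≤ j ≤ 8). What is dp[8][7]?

4

   ''  C  A  G  A  C  C  T  A
''  0  0  0  0  0  0  0  0  0
 C  0  1  1  1  1  1  1  1  1
 G  0  1  1  2  2  2  2  2  2
 T  0  1  1  2  2  2  2  3  3
 C  0  1  1  2  2  3  3  3  3
 A  0  1  2  2  3  3  3  3  4
 A  0  1  2  2  3  3  3  3  4
 T  0  1  2  2  3  3  3  4  4
 A  0  1  2  2  3  3  3  4  5
 A  0  1  2  2  3  3  3  4  5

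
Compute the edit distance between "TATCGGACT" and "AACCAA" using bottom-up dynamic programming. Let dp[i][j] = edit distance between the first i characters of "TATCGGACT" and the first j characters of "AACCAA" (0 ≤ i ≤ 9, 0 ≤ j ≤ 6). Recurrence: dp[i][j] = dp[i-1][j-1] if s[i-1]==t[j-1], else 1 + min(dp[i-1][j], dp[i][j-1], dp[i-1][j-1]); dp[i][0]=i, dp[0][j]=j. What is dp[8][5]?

   ''  A  A  C  C  A  A
''  0  1  2  3  4  5  6
 T  1  1  2  3  4  5  6
 A  2  1  1  2  3  4  5
 T  3  2  2  2  3  4  5
 C  4  3  3  2  2  3  4
 G  5  4  4  3  3  3  4
 G  6  5  5  4  4  4  4
 A  7  6  5  5  5  4  4
 C  8  7  6  5  5  5  5
 T  9  8  7  6  6  6  6

5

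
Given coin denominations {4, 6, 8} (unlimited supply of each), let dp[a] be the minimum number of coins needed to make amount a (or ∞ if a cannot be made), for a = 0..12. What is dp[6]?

 a  0  1  2  3  4  5  6  7  8  9 10 11 12
dp  0  -  -  -  1  -  1  -  1  -  2  -  2
(- denotes ∞ / unreachable)

1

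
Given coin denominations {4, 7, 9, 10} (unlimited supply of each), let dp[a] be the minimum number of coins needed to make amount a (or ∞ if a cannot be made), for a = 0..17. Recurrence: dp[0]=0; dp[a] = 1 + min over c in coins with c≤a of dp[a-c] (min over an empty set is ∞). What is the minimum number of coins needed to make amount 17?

 a  0  1  2  3  4  5  6  7  8  9 10 11 12 13 14 15 16 17
dp  0  -  -  -  1  -  -  1  2  1  1  2  3  2  2  3  2  2
(- denotes ∞ / unreachable)

2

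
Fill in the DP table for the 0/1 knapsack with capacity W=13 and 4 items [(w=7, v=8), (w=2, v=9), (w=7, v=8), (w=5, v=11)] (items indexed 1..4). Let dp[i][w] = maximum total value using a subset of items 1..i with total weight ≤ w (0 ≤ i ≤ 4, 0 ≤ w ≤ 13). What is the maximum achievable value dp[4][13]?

i\w   0   1   2   3   4   5   6   7   8   9  10  11  12  13
  0   0   0   0   0   0   0   0   0   0   0   0   0   0   0
  1   0   0   0   0   0   0   0   8   8   8   8   8   8   8
  2   0   0   9   9   9   9   9   9   9  17  17  17  17  17
  3   0   0   9   9   9   9   9   9   9  17  17  17  17  17
  4   0   0   9   9   9  11  11  20  20  20  20  20  20  20

20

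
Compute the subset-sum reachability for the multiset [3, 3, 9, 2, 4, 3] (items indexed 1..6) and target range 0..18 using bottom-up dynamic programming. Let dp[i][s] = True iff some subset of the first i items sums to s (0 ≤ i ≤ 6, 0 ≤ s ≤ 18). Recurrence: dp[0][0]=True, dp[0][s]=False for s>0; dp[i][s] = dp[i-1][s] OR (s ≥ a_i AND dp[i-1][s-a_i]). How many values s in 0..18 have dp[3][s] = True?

i\s   0   1   2   3   4   5   6   7   8   9  10  11  12  13  14  15  16  17  18
  0   T   F   F   F   F   F   F   F   F   F   F   F   F   F   F   F   F   F   F
  1   T   F   F   T   F   F   F   F   F   F   F   F   F   F   F   F   F   F   F
  2   T   F   F   T   F   F   T   F   F   F   F   F   F   F   F   F   F   F   F
  3   T   F   F   T   F   F   T   F   F   T   F   F   T   F   F   T   F   F   F
  4   T   F   T   T   F   T   T   F   T   T   F   T   T   F   T   T   F   T   F
  5   T   F   T   T   T   T   T   T   T   T   T   T   T   T   T   T   T   T   T
  6   T   F   T   T   T   T   T   T   T   T   T   T   T   T   T   T   T   T   T

6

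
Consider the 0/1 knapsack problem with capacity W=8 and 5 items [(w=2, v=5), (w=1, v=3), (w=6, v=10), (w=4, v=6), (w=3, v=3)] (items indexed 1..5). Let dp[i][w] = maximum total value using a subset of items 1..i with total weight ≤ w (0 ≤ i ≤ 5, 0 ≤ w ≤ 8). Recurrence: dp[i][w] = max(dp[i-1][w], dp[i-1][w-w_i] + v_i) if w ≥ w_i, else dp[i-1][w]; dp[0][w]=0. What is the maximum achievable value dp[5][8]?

15

i\w   0   1   2   3   4   5   6   7   8
  0   0   0   0   0   0   0   0   0   0
  1   0   0   5   5   5   5   5   5   5
  2   0   3   5   8   8   8   8   8   8
  3   0   3   5   8   8   8  10  13  15
  4   0   3   5   8   8   9  11  14  15
  5   0   3   5   8   8   9  11  14  15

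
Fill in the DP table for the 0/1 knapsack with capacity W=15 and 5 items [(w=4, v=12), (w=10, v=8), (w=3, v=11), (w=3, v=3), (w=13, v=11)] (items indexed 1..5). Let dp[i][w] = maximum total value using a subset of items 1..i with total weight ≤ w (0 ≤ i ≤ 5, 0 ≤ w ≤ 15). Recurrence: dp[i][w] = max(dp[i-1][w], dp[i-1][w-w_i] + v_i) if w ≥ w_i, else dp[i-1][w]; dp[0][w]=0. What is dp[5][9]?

23

i\w   0   1   2   3   4   5   6   7   8   9  10  11  12  13  14  15
  0   0   0   0   0   0   0   0   0   0   0   0   0   0   0   0   0
  1   0   0   0   0  12  12  12  12  12  12  12  12  12  12  12  12
  2   0   0   0   0  12  12  12  12  12  12  12  12  12  12  20  20
  3   0   0   0  11  12  12  12  23  23  23  23  23  23  23  23  23
  4   0   0   0  11  12  12  14  23  23  23  26  26  26  26  26  26
  5   0   0   0  11  12  12  14  23  23  23  26  26  26  26  26  26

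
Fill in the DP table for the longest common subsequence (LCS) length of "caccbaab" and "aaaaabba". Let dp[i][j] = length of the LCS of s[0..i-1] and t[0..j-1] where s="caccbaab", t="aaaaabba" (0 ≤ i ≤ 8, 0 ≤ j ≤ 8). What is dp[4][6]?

   ''  a  a  a  a  a  b  b  a
''  0  0  0  0  0  0  0  0  0
 c  0  0  0  0  0  0  0  0  0
 a  0  1  1  1  1  1  1  1  1
 c  0  1  1  1  1  1  1  1  1
 c  0  1  1  1  1  1  1  1  1
 b  0  1  1  1  1  1  2  2  2
 a  0  1  2  2  2  2  2  2  3
 a  0  1  2  3  3  3  3  3  3
 b  0  1  2  3  3  3  4  4  4

1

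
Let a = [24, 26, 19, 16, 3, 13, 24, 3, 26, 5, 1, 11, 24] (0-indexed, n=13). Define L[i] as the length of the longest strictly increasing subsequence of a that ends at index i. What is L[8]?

   i    0    1    2    3    4    5    6    7    8    9   10   11   12
a[i]   24   26   19   16    3   13   24    3   26    5    1   11   24
L[i]    1    2    1    1    1    2    3    1    4    2    1    3    4

4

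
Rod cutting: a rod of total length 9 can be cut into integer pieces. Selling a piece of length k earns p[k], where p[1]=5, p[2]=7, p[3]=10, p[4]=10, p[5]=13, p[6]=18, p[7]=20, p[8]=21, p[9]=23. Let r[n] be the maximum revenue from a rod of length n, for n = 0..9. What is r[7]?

   n    0    1    2    3    4    5    6    7    8    9
r[n]    0    5   10   15   20   25   30   35   40   45

35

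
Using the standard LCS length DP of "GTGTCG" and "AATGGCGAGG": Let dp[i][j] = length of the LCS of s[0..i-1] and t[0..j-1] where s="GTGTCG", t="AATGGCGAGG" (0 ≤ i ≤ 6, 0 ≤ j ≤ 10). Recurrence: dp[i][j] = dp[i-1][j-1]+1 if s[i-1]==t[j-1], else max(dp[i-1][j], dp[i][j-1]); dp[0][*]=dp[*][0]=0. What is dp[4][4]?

2

   ''  A  A  T  G  G  C  G  A  G  G
''  0  0  0  0  0  0  0  0  0  0  0
 G  0  0  0  0  1  1  1  1  1  1  1
 T  0  0  0  1  1  1  1  1  1  1  1
 G  0  0  0  1  2  2  2  2  2  2  2
 T  0  0  0  1  2  2  2  2  2  2  2
 C  0  0  0  1  2  2  3  3  3  3  3
 G  0  0  0  1  2  3  3  4  4  4  4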